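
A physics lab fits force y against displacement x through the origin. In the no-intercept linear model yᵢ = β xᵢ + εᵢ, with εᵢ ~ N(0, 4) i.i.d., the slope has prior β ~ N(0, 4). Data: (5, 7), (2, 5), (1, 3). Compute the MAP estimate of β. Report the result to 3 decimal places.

β̂_MAP = 1.548

log p(β | y) = −Σ(yᵢ − βxᵢ)²/(2·4) − β²/(2·4) + const.
Setting the derivative to zero: Σxᵢ(yᵢ − βxᵢ)/4 − β/4 = 0, so β = Σxᵢyᵢ / (Σxᵢ² + σ²/τ²).
Σxᵢyᵢ = 5·7 + 2·5 + 1·3 = 48; Σxᵢ² = 30; σ²/τ² = 1.
β̂_MAP = 48 / (30 + 1) = 48/31 ≈ 1.548.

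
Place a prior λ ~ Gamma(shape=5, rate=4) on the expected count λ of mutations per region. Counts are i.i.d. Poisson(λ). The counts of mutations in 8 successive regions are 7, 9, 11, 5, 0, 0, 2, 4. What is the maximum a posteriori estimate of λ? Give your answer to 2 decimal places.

λ̂_MAP = 3.50

Σxᵢ = 7+9+11+5+0+0+2+4 = 38, with n = 8.
Posterior ∝ λ^4e^(−4λ) · λ^38e^(−8λ) = λ^42e^(−12λ), i.e. Gamma(shape=43, rate=12).
The mode of a Gamma(a, b) with a ≥ 1 (shape–rate) is (a−1)/b = 42/12 ≈ 3.50.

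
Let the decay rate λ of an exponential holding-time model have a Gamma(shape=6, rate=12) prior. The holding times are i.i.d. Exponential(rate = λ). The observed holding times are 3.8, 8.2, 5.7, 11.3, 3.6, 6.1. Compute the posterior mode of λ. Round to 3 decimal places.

λ̂_MAP = 0.217

The Exponential(rate=λ) likelihood is ∝ λ^n e^(−λΣtᵢ). Here n = 6 and Σtᵢ = 3.8 + 8.2 + 5.7 + 11.3 + 3.6 + 6.1 = 38.7.
Posterior ∝ λ^5e^(−12λ) · λ^6e^(−38.7λ) = λ^11e^(−50.7λ), i.e. Gamma(12, 50.7).
Mode = (a−1)/b = 11/50.7 ≈ 0.217.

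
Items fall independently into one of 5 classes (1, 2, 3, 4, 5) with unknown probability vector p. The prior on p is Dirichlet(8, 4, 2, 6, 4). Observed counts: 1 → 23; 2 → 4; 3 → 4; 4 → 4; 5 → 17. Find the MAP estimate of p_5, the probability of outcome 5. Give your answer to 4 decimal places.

MAP estimate: 0.2817

The posterior is Dirichlet(αᵢ + nᵢ) = Dirichlet(31, 8, 6, 10, 21).
For a Dirichlet(a₁,…,a_K) with all aᵢ > 1, the mode has j-th component (aⱼ − 1)/(Σaᵢ − K).
Here Σaᵢ = 76 and K = 5, so p_5 = (21 − 1)/(76 − 5) = 20/71 ≈ 0.2817.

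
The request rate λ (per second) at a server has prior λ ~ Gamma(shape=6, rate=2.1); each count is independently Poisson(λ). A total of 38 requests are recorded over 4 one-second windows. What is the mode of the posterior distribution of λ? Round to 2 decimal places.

Σxᵢ = 38, n = 4.
Posterior ∝ λ^5e^(−2.1λ) · λ^38e^(−4λ) = λ^43e^(−6.1λ), i.e. Gamma(shape=44, rate=6.1).
The mode of a Gamma(a, b) with a ≥ 1 (shape–rate) is (a−1)/b = 43/6.1 ≈ 7.05.

λ̂_MAP = 7.05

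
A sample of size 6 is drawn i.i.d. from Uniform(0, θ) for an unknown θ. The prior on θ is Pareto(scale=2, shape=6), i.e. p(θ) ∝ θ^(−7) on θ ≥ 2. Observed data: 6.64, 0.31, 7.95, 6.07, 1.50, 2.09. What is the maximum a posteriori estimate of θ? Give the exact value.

θ̂_MAP = 7.95

The Uniform(0, θ) likelihood is θ^(−n) for θ ≥ max(xᵢ), zero otherwise. Here max(xᵢ) = 7.95.
Posterior ∝ θ^(−7) · θ^(−6) = θ^(−13) on θ ≥ max(2, 7.95) = 7.95.
This density is strictly decreasing in θ, so the posterior mode lies at the lower boundary of the support.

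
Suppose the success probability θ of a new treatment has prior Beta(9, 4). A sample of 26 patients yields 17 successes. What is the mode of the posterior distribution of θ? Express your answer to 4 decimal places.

θ̂_MAP = 0.6757

Prior: Beta(9, 4).
Data: 17 successes in 26 trials. The binomial likelihood contributes θ^17(1−θ)^9, so the posterior is Beta(9+17, 4+9) = Beta(26, 13).
For Beta(a, b) with a, b > 1 the mode is (a−1)/(a+b−2) = 25/37 ≈ 0.6757.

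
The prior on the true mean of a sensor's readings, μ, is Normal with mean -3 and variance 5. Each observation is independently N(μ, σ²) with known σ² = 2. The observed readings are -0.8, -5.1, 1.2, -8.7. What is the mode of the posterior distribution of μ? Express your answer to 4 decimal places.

μ̂_MAP = -3.3182

n = 4; x̄ = ((-0.8) + (-5.1) + 1.2 + (-8.7))/4 = -13.4/4 = -3.35.
For a Normal prior and Normal likelihood with known variance, the posterior is Normal; its mode equals its mean, the precision-weighted average.
Prior precision 1/σ₀² = 1/5 = 0.2; data precision n/σ² = 4/2 = 2.
μ̂ = (0.2·(-3) + 2·(-3.35)) / (0.2 + 2) = (-7.3)/2.2 = -73/22 ≈ -3.3182.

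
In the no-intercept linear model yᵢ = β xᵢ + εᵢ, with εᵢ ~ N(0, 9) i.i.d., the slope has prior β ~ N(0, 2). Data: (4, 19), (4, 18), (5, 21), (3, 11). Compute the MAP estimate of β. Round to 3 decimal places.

β̂_MAP = 4.057

log p(β | y) = −Σ(yᵢ − βxᵢ)²/(2·9) − β²/(2·2) + const.
Setting the derivative to zero: Σxᵢ(yᵢ − βxᵢ)/9 − β/2 = 0, so β = Σxᵢyᵢ / (Σxᵢ² + σ²/τ²).
Σxᵢyᵢ = 4·19 + 4·18 + 5·21 + 3·11 = 286; Σxᵢ² = 66; σ²/τ² = 4.5.
β̂_MAP = 286 / (66 + 4.5) = 286/70.5 ≈ 4.057.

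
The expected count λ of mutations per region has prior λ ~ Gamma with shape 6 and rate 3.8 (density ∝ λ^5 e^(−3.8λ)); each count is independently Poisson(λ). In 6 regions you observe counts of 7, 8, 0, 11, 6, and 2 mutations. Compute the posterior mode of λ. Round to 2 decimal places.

λ̂_MAP = 3.98

Σxᵢ = 7+8+0+11+6+2 = 34, with n = 6.
Posterior ∝ λ^5e^(−3.8λ) · λ^34e^(−6λ) = λ^39e^(−9.8λ), i.e. Gamma(shape=40, rate=9.8).
The mode of a Gamma(a, b) with a ≥ 1 (shape–rate) is (a−1)/b = 39/9.8 ≈ 3.98.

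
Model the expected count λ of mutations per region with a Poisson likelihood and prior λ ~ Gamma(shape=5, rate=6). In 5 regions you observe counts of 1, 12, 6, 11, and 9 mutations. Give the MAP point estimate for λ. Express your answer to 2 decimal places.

λ̂_MAP = 3.91

Σxᵢ = 1+12+6+11+9 = 39, with n = 5.
Posterior ∝ λ^4e^(−6λ) · λ^39e^(−5λ) = λ^43e^(−11λ), i.e. Gamma(shape=44, rate=11).
The mode of a Gamma(a, b) with a ≥ 1 (shape–rate) is (a−1)/b = 43/11 ≈ 3.91.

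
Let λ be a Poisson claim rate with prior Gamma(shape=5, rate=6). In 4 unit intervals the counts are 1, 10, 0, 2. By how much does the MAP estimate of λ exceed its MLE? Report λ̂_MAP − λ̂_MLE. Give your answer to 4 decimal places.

Σxᵢ = 13. Posterior is Gamma(18, 10); MAP = (18−1)/10 = 17/10 ≈ 1.70000.
MLE = x̄ = 13/4 ≈ 3.25000.
Difference = 17/10 − 13/4 = -31/20 ≈ -1.5500.

MAP − MLE = -1.5500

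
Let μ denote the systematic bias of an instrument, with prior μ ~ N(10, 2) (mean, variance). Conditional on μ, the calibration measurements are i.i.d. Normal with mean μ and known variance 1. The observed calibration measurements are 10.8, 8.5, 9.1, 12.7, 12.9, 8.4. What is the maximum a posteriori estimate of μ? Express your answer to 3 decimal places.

n = 6; x̄ = (10.8 + 8.5 + 9.1 + 12.7 + 12.9 + 8.4)/6 = 62.4/6 = 10.4.
For a Normal prior and Normal likelihood with known variance, the posterior is Normal; its mode equals its mean, the precision-weighted average.
Prior precision 1/σ₀² = 1/2 = 0.5; data precision n/σ² = 6/1 = 6.
μ̂ = (0.5·10 + 6·10.4) / (0.5 + 6) = 67.4/6.5 = 674/65 ≈ 10.369.

μ̂_MAP = 10.369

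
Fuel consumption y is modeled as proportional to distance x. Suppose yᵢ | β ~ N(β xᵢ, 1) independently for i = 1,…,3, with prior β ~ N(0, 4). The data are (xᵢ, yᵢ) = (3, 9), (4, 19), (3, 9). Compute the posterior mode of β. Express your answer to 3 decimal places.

log p(β | y) = −Σ(yᵢ − βxᵢ)²/(2·1) − β²/(2·4) + const.
Setting the derivative to zero: Σxᵢ(yᵢ − βxᵢ)/1 − β/4 = 0, so β = Σxᵢyᵢ / (Σxᵢ² + σ²/τ²).
Σxᵢyᵢ = 3·9 + 4·19 + 3·9 = 130; Σxᵢ² = 34; σ²/τ² = 0.25.
β̂_MAP = 130 / (34 + 0.25) = 130/34.25 ≈ 3.796.

β̂_MAP = 3.796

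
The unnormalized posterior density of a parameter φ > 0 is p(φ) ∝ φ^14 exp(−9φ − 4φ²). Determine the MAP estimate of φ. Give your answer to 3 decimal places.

ℓ'(φ) = 14/φ − 9 − 8φ. Setting this to zero and multiplying by φ: 8φ² + 9φ − 14 = 0.
φ = (−9 + √(9² + 4·8·14)) / (2·8) = (−9 + √529) / 16 = (−9 + 23)/16 = 7/8.
ℓ''(φ) = −14/φ² − 8 < 0, confirming a maximum.

φ̂_MAP = 0.875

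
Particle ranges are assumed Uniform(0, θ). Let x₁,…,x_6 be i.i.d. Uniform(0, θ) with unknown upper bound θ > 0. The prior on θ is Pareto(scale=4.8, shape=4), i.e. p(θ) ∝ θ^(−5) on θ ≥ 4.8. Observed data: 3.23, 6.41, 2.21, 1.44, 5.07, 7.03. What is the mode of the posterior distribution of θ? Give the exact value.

θ̂_MAP = 7.03

The Uniform(0, θ) likelihood is θ^(−n) for θ ≥ max(xᵢ), zero otherwise. Here max(xᵢ) = 7.03.
Posterior ∝ θ^(−5) · θ^(−6) = θ^(−11) on θ ≥ max(4.8, 7.03) = 7.03.
This density is strictly decreasing in θ, so the posterior mode lies at the lower boundary of the support.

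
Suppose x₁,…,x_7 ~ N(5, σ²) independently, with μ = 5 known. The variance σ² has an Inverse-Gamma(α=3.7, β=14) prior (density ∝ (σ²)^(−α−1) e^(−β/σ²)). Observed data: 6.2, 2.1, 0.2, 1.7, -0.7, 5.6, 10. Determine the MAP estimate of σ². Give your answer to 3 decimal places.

σ̂²_MAP = 7.904

Sum of squared deviations about the known mean: SS = (6.2−5)² + (2.1−5)² + (0.2−5)² + (1.7−5)² + (-0.7−5)² + (5.6−5)² + (10−5)² = 101.63.
The Normal likelihood contributes (σ²)^(−n/2) exp(−SS/(2σ²)), so the posterior is Inverse-Gamma(α + n/2, β + SS/2) = Inverse-Gamma(7.2, 64.815).
The mode of Inverse-Gamma(a, b) is b/(a+1) = 64.815/8.2 ≈ 7.904.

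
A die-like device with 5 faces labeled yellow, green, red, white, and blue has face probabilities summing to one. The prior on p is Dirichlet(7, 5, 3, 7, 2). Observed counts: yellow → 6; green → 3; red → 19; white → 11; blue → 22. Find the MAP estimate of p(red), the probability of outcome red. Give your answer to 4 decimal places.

MAP estimate of p(red) = 0.2625

The posterior is Dirichlet(αᵢ + nᵢ) = Dirichlet(13, 8, 22, 18, 24).
For a Dirichlet(a₁,…,a_K) with all aᵢ > 1, the mode has j-th component (aⱼ − 1)/(Σaᵢ − K).
Here Σaᵢ = 85 and K = 5, so p(red) = (22 − 1)/(85 − 5) = 21/80 ≈ 0.2625.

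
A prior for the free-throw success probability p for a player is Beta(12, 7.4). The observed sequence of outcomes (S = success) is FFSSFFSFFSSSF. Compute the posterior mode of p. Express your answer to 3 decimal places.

p̂_MAP = 0.559

Prior: Beta(12, 7.4).
Data: 6 successes in 13 trials (from the sequence). The binomial likelihood contributes p^6(1−p)^7, so the posterior is Beta(12+6, 7.4+7) = Beta(18, 14.4).
For Beta(a, b) with a, b > 1 the mode is (a−1)/(a+b−2) = 17/30.4 ≈ 0.559.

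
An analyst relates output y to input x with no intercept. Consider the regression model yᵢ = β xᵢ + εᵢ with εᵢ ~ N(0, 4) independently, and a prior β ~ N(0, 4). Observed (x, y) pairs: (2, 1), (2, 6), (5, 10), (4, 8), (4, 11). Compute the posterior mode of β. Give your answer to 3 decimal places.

β̂_MAP = 2.121

log p(β | y) = −Σ(yᵢ − βxᵢ)²/(2·4) − β²/(2·4) + const.
Setting the derivative to zero: Σxᵢ(yᵢ − βxᵢ)/4 − β/4 = 0, so β = Σxᵢyᵢ / (Σxᵢ² + σ²/τ²).
Σxᵢyᵢ = 2·1 + 2·6 + 5·10 + 4·8 + 4·11 = 140; Σxᵢ² = 65; σ²/τ² = 1.
β̂_MAP = 140 / (65 + 1) = 140/66 ≈ 2.121.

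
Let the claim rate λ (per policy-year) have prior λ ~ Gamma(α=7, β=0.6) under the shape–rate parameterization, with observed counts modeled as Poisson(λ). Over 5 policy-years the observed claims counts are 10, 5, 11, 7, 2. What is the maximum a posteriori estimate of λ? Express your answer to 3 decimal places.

Σxᵢ = 10+5+11+7+2 = 35, with n = 5.
Posterior ∝ λ^6e^(−0.6λ) · λ^35e^(−5λ) = λ^41e^(−5.6λ), i.e. Gamma(shape=42, rate=5.6).
The mode of a Gamma(a, b) with a ≥ 1 (shape–rate) is (a−1)/b = 41/5.6 ≈ 7.321.

λ̂_MAP = 7.321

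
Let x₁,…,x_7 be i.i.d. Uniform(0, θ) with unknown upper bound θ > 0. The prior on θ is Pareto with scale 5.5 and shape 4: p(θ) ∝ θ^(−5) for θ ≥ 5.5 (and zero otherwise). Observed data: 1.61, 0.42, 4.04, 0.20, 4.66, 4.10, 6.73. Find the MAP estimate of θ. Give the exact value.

The Uniform(0, θ) likelihood is θ^(−n) for θ ≥ max(xᵢ), zero otherwise. Here max(xᵢ) = 6.73.
Posterior ∝ θ^(−5) · θ^(−7) = θ^(−12) on θ ≥ max(5.5, 6.73) = 6.73.
This density is strictly decreasing in θ, so the posterior mode lies at the lower boundary of the support.

θ̂_MAP = 6.73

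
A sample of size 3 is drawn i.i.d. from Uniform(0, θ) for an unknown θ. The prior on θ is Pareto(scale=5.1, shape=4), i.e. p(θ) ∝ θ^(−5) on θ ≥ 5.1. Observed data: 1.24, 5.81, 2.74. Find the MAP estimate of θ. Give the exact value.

The Uniform(0, θ) likelihood is θ^(−n) for θ ≥ max(xᵢ), zero otherwise. Here max(xᵢ) = 5.81.
Posterior ∝ θ^(−5) · θ^(−3) = θ^(−8) on θ ≥ max(5.1, 5.81) = 5.81.
This density is strictly decreasing in θ, so the posterior mode lies at the lower boundary of the support.

θ̂_MAP = 5.81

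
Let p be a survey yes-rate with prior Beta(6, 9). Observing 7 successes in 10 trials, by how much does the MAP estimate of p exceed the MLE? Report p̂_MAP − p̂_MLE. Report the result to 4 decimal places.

Posterior is Beta(13, 12); MAP = (13−1)/(25−2) = 12/23 ≈ 0.52174.
MLE ignores the prior: p̂_MLE = k/n = 7/10 ≈ 0.70000.
Difference = 12/23 − 7/10 = -41/230 ≈ -0.1783.

MAP − MLE = -0.1783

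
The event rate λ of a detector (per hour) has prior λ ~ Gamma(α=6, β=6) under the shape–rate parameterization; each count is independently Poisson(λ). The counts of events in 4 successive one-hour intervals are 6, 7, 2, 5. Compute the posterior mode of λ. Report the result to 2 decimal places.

λ̂_MAP = 2.50

Σxᵢ = 6+7+2+5 = 20, with n = 4.
Posterior ∝ λ^5e^(−6λ) · λ^20e^(−4λ) = λ^25e^(−10λ), i.e. Gamma(shape=26, rate=10).
The mode of a Gamma(a, b) with a ≥ 1 (shape–rate) is (a−1)/b = 25/10 ≈ 2.50.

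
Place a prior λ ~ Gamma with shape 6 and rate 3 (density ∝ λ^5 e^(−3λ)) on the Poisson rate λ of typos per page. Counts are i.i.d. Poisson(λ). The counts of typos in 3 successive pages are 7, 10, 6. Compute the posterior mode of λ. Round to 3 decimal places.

λ̂_MAP = 4.667

Σxᵢ = 7+10+6 = 23, with n = 3.
Posterior ∝ λ^5e^(−3λ) · λ^23e^(−3λ) = λ^28e^(−6λ), i.e. Gamma(shape=29, rate=6).
The mode of a Gamma(a, b) with a ≥ 1 (shape–rate) is (a−1)/b = 28/6 ≈ 4.667.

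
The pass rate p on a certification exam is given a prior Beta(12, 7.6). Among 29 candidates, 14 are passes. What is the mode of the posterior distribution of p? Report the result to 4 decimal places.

Prior: Beta(12, 7.6).
Data: 14 successes in 29 trials. The binomial likelihood contributes p^14(1−p)^15, so the posterior is Beta(12+14, 7.6+15) = Beta(26, 22.6).
For Beta(a, b) with a, b > 1 the mode is (a−1)/(a+b−2) = 25/46.6 ≈ 0.5365.

p̂_MAP = 0.5365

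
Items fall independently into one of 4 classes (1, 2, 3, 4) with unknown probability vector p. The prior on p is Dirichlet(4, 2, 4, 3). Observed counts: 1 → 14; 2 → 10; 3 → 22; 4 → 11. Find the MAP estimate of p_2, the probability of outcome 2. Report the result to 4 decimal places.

MAP estimate: 0.1667

The posterior is Dirichlet(αᵢ + nᵢ) = Dirichlet(18, 12, 26, 14).
For a Dirichlet(a₁,…,a_K) with all aᵢ > 1, the mode has j-th component (aⱼ − 1)/(Σaᵢ − K).
Here Σaᵢ = 70 and K = 4, so p_2 = (12 − 1)/(70 − 4) = 11/66 ≈ 0.1667.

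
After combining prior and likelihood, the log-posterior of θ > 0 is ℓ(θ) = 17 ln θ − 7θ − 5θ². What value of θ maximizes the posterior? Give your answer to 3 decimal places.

θ̂_MAP = 1.000

ℓ'(θ) = 17/θ − 7 − 10θ. Setting this to zero and multiplying by θ: 10θ² + 7θ − 17 = 0.
θ = (−7 + √(7² + 4·10·17)) / (2·10) = (−7 + √729) / 20 = (−7 + 27)/20 = 1.
ℓ''(θ) = −17/θ² − 10 < 0, confirming a maximum.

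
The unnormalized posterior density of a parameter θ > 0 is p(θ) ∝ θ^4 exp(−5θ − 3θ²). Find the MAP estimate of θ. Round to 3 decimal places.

ℓ'(θ) = 4/θ − 5 − 6θ. Setting this to zero and multiplying by θ: 6θ² + 5θ − 4 = 0.
θ = (−5 + √(5² + 4·6·4)) / (2·6) = (−5 + √121) / 12 = (−5 + 11)/12 = 1/2.
ℓ''(θ) = −4/θ² − 6 < 0, confirming a maximum.

θ̂_MAP = 0.500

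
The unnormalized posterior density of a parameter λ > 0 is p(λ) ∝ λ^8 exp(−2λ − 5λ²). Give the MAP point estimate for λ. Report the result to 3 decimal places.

ℓ'(λ) = 8/λ − 2 − 10λ. Setting this to zero and multiplying by λ: 10λ² + 2λ − 8 = 0.
λ = (−2 + √(2² + 4·10·8)) / (2·10) = (−2 + √324) / 20 = (−2 + 18)/20 = 4/5.
ℓ''(λ) = −8/λ² − 10 < 0, confirming a maximum.

λ̂_MAP = 0.800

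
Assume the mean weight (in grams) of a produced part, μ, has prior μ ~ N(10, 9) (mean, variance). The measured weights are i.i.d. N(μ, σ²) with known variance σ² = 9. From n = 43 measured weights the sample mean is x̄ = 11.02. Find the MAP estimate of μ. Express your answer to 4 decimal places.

n = 43, x̄ = 11.02.
For a Normal prior and Normal likelihood with known variance, the posterior is Normal; its mode equals its mean, the precision-weighted average.
Prior precision 1/σ₀² = 1/9; data precision n/σ² = 43/9.
μ̂ = ((1/9)·10 + (43/9)·11.02) / (1/9 + 43/9) = (24193/450)/(44/9) = 24193/2200 ≈ 10.9968.

μ̂_MAP = 10.9968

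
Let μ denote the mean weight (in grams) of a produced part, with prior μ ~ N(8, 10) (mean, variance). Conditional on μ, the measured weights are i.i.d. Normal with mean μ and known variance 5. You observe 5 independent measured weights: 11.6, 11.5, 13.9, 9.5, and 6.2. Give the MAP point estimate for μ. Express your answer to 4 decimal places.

μ̂_MAP = 10.3091

n = 5; x̄ = (11.6 + 11.5 + 13.9 + 9.5 + 6.2)/5 = 52.7/5 = 10.54.
For a Normal prior and Normal likelihood with known variance, the posterior is Normal; its mode equals its mean, the precision-weighted average.
Prior precision 1/σ₀² = 1/10 = 0.1; data precision n/σ² = 5/5 = 1.
μ̂ = (0.1·8 + 1·10.54) / (0.1 + 1) = 11.34/1.1 = 567/55 ≈ 10.3091.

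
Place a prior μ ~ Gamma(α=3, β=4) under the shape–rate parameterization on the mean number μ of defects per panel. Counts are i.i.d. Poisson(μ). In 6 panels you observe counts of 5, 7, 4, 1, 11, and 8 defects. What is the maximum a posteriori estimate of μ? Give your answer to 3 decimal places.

Σxᵢ = 5+7+4+1+11+8 = 36, with n = 6.
Posterior ∝ μ^2e^(−4μ) · μ^36e^(−6μ) = μ^38e^(−10μ), i.e. Gamma(shape=39, rate=10).
The mode of a Gamma(a, b) with a ≥ 1 (shape–rate) is (a−1)/b = 38/10 ≈ 3.800.

μ̂_MAP = 3.800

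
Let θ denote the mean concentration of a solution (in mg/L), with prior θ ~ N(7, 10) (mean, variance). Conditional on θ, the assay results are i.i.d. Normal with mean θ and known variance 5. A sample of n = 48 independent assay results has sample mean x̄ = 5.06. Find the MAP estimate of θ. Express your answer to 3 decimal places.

θ̂_MAP = 5.080

n = 48, x̄ = 5.06.
For a Normal prior and Normal likelihood with known variance, the posterior is Normal; its mode equals its mean, the precision-weighted average.
Prior precision 1/σ₀² = 1/10 = 0.1; data precision n/σ² = 48/5 = 9.6.
θ̂ = (0.1·7 + 9.6·5.06) / (0.1 + 9.6) = 49.276/9.7 = 5.080.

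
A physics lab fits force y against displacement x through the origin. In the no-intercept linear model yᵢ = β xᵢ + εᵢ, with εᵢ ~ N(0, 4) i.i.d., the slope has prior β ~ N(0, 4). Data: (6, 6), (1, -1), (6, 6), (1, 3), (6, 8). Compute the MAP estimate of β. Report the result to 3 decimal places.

log p(β | y) = −Σ(yᵢ − βxᵢ)²/(2·4) − β²/(2·4) + const.
Setting the derivative to zero: Σxᵢ(yᵢ − βxᵢ)/4 − β/4 = 0, so β = Σxᵢyᵢ / (Σxᵢ² + σ²/τ²).
Σxᵢyᵢ = 6·6 + 1·(-1) + 6·6 + 1·3 + 6·8 = 122; Σxᵢ² = 110; σ²/τ² = 1.
β̂_MAP = 122 / (110 + 1) = 122/111 ≈ 1.099.

β̂_MAP = 1.099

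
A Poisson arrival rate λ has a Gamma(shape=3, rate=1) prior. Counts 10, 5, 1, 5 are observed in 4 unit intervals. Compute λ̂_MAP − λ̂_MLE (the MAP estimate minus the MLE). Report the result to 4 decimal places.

MAP − MLE = -0.6500

Σxᵢ = 21. Posterior is Gamma(24, 5); MAP = (24−1)/5 = 23/5 ≈ 4.60000.
MLE = x̄ = 21/4 ≈ 5.25000.
Difference = 23/5 − 21/4 = -13/20 ≈ -0.6500.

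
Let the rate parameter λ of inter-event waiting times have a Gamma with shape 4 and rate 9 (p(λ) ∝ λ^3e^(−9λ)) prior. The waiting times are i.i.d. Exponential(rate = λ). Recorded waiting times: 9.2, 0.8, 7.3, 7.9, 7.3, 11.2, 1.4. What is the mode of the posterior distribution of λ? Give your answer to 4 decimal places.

λ̂_MAP = 0.1848

The Exponential(rate=λ) likelihood is ∝ λ^n e^(−λΣtᵢ). Here n = 7 and Σtᵢ = 9.2 + 0.8 + 7.3 + 7.9 + 7.3 + 11.2 + 1.4 = 45.1.
Posterior ∝ λ^3e^(−9λ) · λ^7e^(−45.1λ) = λ^10e^(−54.1λ), i.e. Gamma(11, 54.1).
Mode = (a−1)/b = 10/54.1 ≈ 0.1848.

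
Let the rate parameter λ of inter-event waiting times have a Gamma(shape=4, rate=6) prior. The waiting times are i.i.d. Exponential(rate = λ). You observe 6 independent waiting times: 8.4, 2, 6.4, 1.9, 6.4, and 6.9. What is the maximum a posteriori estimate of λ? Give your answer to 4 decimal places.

The Exponential(rate=λ) likelihood is ∝ λ^n e^(−λΣtᵢ). Here n = 6 and Σtᵢ = 8.4 + 2 + 6.4 + 1.9 + 6.4 + 6.9 = 32.
Posterior ∝ λ^3e^(−6λ) · λ^6e^(−32λ) = λ^9e^(−38λ), i.e. Gamma(10, 38).
Mode = (a−1)/b = 9/38 ≈ 0.2368.

λ̂_MAP = 0.2368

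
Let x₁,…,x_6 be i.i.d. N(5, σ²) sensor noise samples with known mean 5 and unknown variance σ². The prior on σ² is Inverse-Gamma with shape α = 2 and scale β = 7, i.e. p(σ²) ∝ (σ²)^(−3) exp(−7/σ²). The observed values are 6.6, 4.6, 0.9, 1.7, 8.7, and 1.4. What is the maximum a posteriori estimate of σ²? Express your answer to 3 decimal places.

σ̂²_MAP = 5.923

Sum of squared deviations about the known mean: SS = (6.6−5)² + (4.6−5)² + (0.9−5)² + (1.7−5)² + (8.7−5)² + (1.4−5)² = 57.07.
The Normal likelihood contributes (σ²)^(−n/2) exp(−SS/(2σ²)), so the posterior is Inverse-Gamma(α + n/2, β + SS/2) = Inverse-Gamma(5, 35.535).
The mode of Inverse-Gamma(a, b) is b/(a+1) = 35.535/6 ≈ 5.923.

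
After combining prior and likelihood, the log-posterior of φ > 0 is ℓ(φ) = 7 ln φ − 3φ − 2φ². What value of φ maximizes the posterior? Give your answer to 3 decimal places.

φ̂_MAP = 1.000

ℓ'(φ) = 7/φ − 3 − 4φ. Setting this to zero and multiplying by φ: 4φ² + 3φ − 7 = 0.
φ = (−3 + √(3² + 4·4·7)) / (2·4) = (−3 + √121) / 8 = (−3 + 11)/8 = 1.
ℓ''(φ) = −7/φ² − 4 < 0, confirming a maximum.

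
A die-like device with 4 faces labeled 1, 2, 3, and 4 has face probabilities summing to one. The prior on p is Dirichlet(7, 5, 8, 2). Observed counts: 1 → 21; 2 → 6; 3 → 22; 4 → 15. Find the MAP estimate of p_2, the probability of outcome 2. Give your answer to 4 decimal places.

MAP estimate: 0.1220

The posterior is Dirichlet(αᵢ + nᵢ) = Dirichlet(28, 11, 30, 17).
For a Dirichlet(a₁,…,a_K) with all aᵢ > 1, the mode has j-th component (aⱼ − 1)/(Σaᵢ − K).
Here Σaᵢ = 86 and K = 4, so p_2 = (11 − 1)/(86 − 4) = 10/82 ≈ 0.1220.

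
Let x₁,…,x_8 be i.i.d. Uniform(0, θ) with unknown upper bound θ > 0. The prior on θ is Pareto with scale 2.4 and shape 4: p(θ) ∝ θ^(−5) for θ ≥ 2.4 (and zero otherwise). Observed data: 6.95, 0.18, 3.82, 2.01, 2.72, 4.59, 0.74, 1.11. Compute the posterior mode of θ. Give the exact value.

The Uniform(0, θ) likelihood is θ^(−n) for θ ≥ max(xᵢ), zero otherwise. Here max(xᵢ) = 6.95.
Posterior ∝ θ^(−5) · θ^(−8) = θ^(−13) on θ ≥ max(2.4, 6.95) = 6.95.
This density is strictly decreasing in θ, so the posterior mode lies at the lower boundary of the support.

θ̂_MAP = 6.95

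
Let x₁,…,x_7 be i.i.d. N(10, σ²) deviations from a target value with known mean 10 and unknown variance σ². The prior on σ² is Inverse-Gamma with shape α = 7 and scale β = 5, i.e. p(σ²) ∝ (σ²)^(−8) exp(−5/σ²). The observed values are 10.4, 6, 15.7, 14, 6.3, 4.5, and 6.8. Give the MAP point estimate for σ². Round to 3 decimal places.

Sum of squared deviations about the known mean: SS = (10.4−10)² + (6−10)² + (15.7−10)² + (14−10)² + (6.3−10)² + (4.5−10)² + (6.8−10)² = 118.83.
The Normal likelihood contributes (σ²)^(−n/2) exp(−SS/(2σ²)), so the posterior is Inverse-Gamma(α + n/2, β + SS/2) = Inverse-Gamma(10.5, 64.415).
The mode of Inverse-Gamma(a, b) is b/(a+1) = 64.415/11.5 ≈ 5.601.

σ̂²_MAP = 5.601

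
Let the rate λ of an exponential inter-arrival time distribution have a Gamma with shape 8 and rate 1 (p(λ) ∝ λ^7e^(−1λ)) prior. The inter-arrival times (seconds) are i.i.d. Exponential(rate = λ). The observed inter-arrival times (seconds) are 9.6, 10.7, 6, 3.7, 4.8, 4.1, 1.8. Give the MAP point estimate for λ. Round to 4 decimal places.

λ̂_MAP = 0.3357

The Exponential(rate=λ) likelihood is ∝ λ^n e^(−λΣtᵢ). Here n = 7 and Σtᵢ = 9.6 + 10.7 + 6 + 3.7 + 4.8 + 4.1 + 1.8 = 40.7.
Posterior ∝ λ^7e^(−1λ) · λ^7e^(−40.7λ) = λ^14e^(−41.7λ), i.e. Gamma(15, 41.7).
Mode = (a−1)/b = 14/41.7 ≈ 0.3357.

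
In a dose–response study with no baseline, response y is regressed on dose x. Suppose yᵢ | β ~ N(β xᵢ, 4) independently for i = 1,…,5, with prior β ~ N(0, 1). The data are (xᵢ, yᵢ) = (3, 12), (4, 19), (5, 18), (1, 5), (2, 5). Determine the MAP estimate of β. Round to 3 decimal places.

log p(β | y) = −Σ(yᵢ − βxᵢ)²/(2·4) − β²/(2·1) + const.
Setting the derivative to zero: Σxᵢ(yᵢ − βxᵢ)/4 − β/1 = 0, so β = Σxᵢyᵢ / (Σxᵢ² + σ²/τ²).
Σxᵢyᵢ = 3·12 + 4·19 + 5·18 + 1·5 + 2·5 = 217; Σxᵢ² = 55; σ²/τ² = 4.
β̂_MAP = 217 / (55 + 4) = 217/59 ≈ 3.678.

β̂_MAP = 3.678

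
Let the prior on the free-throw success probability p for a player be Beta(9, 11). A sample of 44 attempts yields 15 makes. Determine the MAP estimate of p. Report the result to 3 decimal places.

p̂_MAP = 0.371

Prior: Beta(9, 11).
Data: 15 successes in 44 trials. The binomial likelihood contributes p^15(1−p)^29, so the posterior is Beta(9+15, 11+29) = Beta(24, 40).
For Beta(a, b) with a, b > 1 the mode is (a−1)/(a+b−2) = 23/62 ≈ 0.371.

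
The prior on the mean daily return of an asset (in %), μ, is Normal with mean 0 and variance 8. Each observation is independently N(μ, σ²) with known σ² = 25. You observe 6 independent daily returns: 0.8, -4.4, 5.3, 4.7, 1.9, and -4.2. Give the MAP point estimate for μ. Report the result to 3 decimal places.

n = 6; x̄ = (0.8 + (-4.4) + 5.3 + 4.7 + 1.9 + (-4.2))/6 = 4.1/6 = 41/60 ≈ 0.6833.
For a Normal prior and Normal likelihood with known variance, the posterior is Normal; its mode equals its mean, the precision-weighted average.
Prior precision 1/σ₀² = 1/8 = 0.125; data precision n/σ² = 6/25 = 0.24.
μ̂ = (0.125·0 + 0.24·(41/60)) / (0.125 + 0.24) = 0.164/0.365 = 164/365 ≈ 0.449.

μ̂_MAP = 0.449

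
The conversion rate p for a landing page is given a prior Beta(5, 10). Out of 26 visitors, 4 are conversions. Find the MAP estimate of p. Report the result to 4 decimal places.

Prior: Beta(5, 10).
Data: 4 successes in 26 trials. The binomial likelihood contributes p^4(1−p)^22, so the posterior is Beta(5+4, 10+22) = Beta(9, 32).
For Beta(a, b) with a, b > 1 the mode is (a−1)/(a+b−2) = 8/39 ≈ 0.2051.

p̂_MAP = 0.2051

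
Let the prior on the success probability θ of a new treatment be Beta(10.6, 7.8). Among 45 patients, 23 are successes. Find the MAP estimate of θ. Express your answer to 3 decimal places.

θ̂_MAP = 0.531

Prior: Beta(10.6, 7.8).
Data: 23 successes in 45 trials. The binomial likelihood contributes θ^23(1−θ)^22, so the posterior is Beta(10.6+23, 7.8+22) = Beta(33.6, 29.8).
For Beta(a, b) with a, b > 1 the mode is (a−1)/(a+b−2) = 32.6/61.4 ≈ 0.531.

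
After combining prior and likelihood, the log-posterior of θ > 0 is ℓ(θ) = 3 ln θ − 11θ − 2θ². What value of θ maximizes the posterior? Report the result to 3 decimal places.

θ̂_MAP = 0.250

ℓ'(θ) = 3/θ − 11 − 4θ. Setting this to zero and multiplying by θ: 4θ² + 11θ − 3 = 0.
θ = (−11 + √(11² + 4·4·3)) / (2·4) = (−11 + √169) / 8 = (−11 + 13)/8 = 1/4.
ℓ''(θ) = −3/θ² − 4 < 0, confirming a maximum.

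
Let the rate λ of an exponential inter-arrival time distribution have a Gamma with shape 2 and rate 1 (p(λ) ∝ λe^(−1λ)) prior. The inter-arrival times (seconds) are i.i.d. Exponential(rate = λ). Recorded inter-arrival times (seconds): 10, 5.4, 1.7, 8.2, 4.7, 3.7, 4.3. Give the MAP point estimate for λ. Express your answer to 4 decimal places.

The Exponential(rate=λ) likelihood is ∝ λ^n e^(−λΣtᵢ). Here n = 7 and Σtᵢ = 10 + 5.4 + 1.7 + 8.2 + 4.7 + 3.7 + 4.3 = 38.
Posterior ∝ λe^(−1λ) · λ^7e^(−38λ) = λ^8e^(−39λ), i.e. Gamma(9, 39).
Mode = (a−1)/b = 8/39 ≈ 0.2051.

λ̂_MAP = 0.2051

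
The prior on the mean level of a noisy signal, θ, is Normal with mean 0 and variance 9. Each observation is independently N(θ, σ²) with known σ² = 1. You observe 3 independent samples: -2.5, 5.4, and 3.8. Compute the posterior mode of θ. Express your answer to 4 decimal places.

θ̂_MAP = 2.1536

n = 3; x̄ = ((-2.5) + 5.4 + 3.8)/3 = 6.7/3 = 67/30 ≈ 2.2333.
For a Normal prior and Normal likelihood with known variance, the posterior is Normal; its mode equals its mean, the precision-weighted average.
Prior precision 1/σ₀² = 1/9; data precision n/σ² = 3/1 = 3.
θ̂ = ((1/9)·0 + 3·(67/30)) / (1/9 + 3) = 6.7/(28/9) = 603/280 ≈ 2.1536.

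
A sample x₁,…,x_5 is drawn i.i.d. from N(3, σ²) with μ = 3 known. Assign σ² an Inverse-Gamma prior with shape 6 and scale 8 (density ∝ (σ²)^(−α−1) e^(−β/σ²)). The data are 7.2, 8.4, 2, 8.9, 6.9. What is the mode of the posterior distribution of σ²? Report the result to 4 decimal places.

σ̂²_MAP = 5.9905

Sum of squared deviations about the known mean: SS = (7.2−3)² + (8.4−3)² + (2−3)² + (8.9−3)² + (6.9−3)² = 97.82.
The Normal likelihood contributes (σ²)^(−n/2) exp(−SS/(2σ²)), so the posterior is Inverse-Gamma(α + n/2, β + SS/2) = Inverse-Gamma(8.5, 56.91).
The mode of Inverse-Gamma(a, b) is b/(a+1) = 56.91/9.5 ≈ 5.9905.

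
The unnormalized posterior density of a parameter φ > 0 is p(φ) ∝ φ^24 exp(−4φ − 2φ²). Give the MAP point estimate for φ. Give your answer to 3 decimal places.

φ̂_MAP = 2.000

ℓ'(φ) = 24/φ − 4 − 4φ. Setting this to zero and multiplying by φ: 4φ² + 4φ − 24 = 0.
φ = (−4 + √(4² + 4·4·24)) / (2·4) = (−4 + √400) / 8 = (−4 + 20)/8 = 2.
ℓ''(φ) = −24/φ² − 4 < 0, confirming a maximum.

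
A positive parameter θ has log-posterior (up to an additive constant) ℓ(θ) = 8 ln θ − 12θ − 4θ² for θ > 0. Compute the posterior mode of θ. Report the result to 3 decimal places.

θ̂_MAP = 0.500

ℓ'(θ) = 8/θ − 12 − 8θ. Setting this to zero and multiplying by θ: 8θ² + 12θ − 8 = 0.
θ = (−12 + √(12² + 4·8·8)) / (2·8) = (−12 + √400) / 16 = (−12 + 20)/16 = 1/2.
ℓ''(θ) = −8/θ² − 8 < 0, confirming a maximum.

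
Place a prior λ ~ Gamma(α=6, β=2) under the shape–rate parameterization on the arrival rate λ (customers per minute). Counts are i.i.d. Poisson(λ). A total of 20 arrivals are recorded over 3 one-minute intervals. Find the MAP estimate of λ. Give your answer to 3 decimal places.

λ̂_MAP = 5.000

Σxᵢ = 20, n = 3.
Posterior ∝ λ^5e^(−2λ) · λ^20e^(−3λ) = λ^25e^(−5λ), i.e. Gamma(shape=26, rate=5).
The mode of a Gamma(a, b) with a ≥ 1 (shape–rate) is (a−1)/b = 25/5 ≈ 5.000.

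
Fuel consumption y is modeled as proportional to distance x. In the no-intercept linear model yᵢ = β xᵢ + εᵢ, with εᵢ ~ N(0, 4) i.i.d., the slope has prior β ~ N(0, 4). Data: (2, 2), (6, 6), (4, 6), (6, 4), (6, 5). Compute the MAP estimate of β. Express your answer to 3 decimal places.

log p(β | y) = −Σ(yᵢ − βxᵢ)²/(2·4) − β²/(2·4) + const.
Setting the derivative to zero: Σxᵢ(yᵢ − βxᵢ)/4 − β/4 = 0, so β = Σxᵢyᵢ / (Σxᵢ² + σ²/τ²).
Σxᵢyᵢ = 2·2 + 6·6 + 4·6 + 6·4 + 6·5 = 118; Σxᵢ² = 128; σ²/τ² = 1.
β̂_MAP = 118 / (128 + 1) = 118/129 ≈ 0.915.

β̂_MAP = 0.915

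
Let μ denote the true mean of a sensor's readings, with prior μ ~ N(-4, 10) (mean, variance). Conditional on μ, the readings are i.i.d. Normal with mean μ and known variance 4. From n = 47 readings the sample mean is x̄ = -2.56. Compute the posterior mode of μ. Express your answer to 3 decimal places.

μ̂_MAP = -2.572

n = 47, x̄ = -2.56.
For a Normal prior and Normal likelihood with known variance, the posterior is Normal; its mode equals its mean, the precision-weighted average.
Prior precision 1/σ₀² = 1/10 = 0.1; data precision n/σ² = 47/4 = 11.75.
μ̂ = (0.1·(-4) + 11.75·(-2.56)) / (0.1 + 11.75) = (-30.48)/11.85 = -1016/395 ≈ -2.572.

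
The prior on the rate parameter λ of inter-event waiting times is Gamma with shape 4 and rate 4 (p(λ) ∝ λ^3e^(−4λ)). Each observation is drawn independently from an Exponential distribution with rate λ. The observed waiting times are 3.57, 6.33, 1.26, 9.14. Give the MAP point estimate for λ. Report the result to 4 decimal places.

The Exponential(rate=λ) likelihood is ∝ λ^n e^(−λΣtᵢ). Here n = 4 and Σtᵢ = 3.57 + 6.33 + 1.26 + 9.14 = 20.30.
Posterior ∝ λ^3e^(−4λ) · λ^4e^(−20.30λ) = λ^7e^(−24.30λ), i.e. Gamma(8, 24.30).
Mode = (a−1)/b = 7/24.30 ≈ 0.2881.

λ̂_MAP = 0.2881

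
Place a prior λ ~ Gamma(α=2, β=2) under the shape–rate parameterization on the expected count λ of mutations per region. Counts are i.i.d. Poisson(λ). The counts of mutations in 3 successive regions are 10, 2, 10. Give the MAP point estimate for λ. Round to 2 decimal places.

Σxᵢ = 10+2+10 = 22, with n = 3.
Posterior ∝ λe^(−2λ) · λ^22e^(−3λ) = λ^23e^(−5λ), i.e. Gamma(shape=24, rate=5).
The mode of a Gamma(a, b) with a ≥ 1 (shape–rate) is (a−1)/b = 23/5 ≈ 4.60.

λ̂_MAP = 4.60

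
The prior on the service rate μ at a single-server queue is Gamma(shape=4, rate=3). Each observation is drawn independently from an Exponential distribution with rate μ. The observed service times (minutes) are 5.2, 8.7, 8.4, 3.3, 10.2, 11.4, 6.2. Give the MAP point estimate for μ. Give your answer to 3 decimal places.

μ̂_MAP = 0.177

The Exponential(rate=μ) likelihood is ∝ μ^n e^(−μΣtᵢ). Here n = 7 and Σtᵢ = 5.2 + 8.7 + 8.4 + 3.3 + 10.2 + 11.4 + 6.2 = 53.4.
Posterior ∝ μ^3e^(−3μ) · μ^7e^(−53.4μ) = μ^10e^(−56.4μ), i.e. Gamma(11, 56.4).
Mode = (a−1)/b = 10/56.4 ≈ 0.177.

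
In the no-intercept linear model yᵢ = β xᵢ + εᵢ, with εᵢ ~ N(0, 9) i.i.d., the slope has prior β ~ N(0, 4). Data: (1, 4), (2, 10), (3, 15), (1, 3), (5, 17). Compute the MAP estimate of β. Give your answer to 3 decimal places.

β̂_MAP = 3.716

log p(β | y) = −Σ(yᵢ − βxᵢ)²/(2·9) − β²/(2·4) + const.
Setting the derivative to zero: Σxᵢ(yᵢ − βxᵢ)/9 − β/4 = 0, so β = Σxᵢyᵢ / (Σxᵢ² + σ²/τ²).
Σxᵢyᵢ = 1·4 + 2·10 + 3·15 + 1·3 + 5·17 = 157; Σxᵢ² = 40; σ²/τ² = 2.25.
β̂_MAP = 157 / (40 + 2.25) = 157/42.25 ≈ 3.716.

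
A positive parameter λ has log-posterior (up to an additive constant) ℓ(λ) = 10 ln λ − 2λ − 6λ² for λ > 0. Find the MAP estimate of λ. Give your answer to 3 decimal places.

ℓ'(λ) = 10/λ − 2 − 12λ. Setting this to zero and multiplying by λ: 12λ² + 2λ − 10 = 0.
λ = (−2 + √(2² + 4·12·10)) / (2·12) = (−2 + √484) / 24 = (−2 + 22)/24 = 5/6.
ℓ''(λ) = −10/λ² − 12 < 0, confirming a maximum.

λ̂_MAP = 0.833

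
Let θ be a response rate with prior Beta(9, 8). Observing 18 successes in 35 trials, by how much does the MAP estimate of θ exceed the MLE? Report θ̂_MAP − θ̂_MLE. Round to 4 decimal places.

MAP − MLE = 0.0057

Posterior is Beta(27, 25); MAP = (27−1)/(52−2) = 26/50 ≈ 0.52000.
MLE ignores the prior: θ̂_MLE = k/n = 18/35 ≈ 0.51429.
Difference = 26/50 − 18/35 = 1/175 ≈ 0.0057.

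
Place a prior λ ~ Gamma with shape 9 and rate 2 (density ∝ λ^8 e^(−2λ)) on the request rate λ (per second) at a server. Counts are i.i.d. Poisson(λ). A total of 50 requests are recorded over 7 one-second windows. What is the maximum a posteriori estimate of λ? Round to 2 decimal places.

λ̂_MAP = 6.44

Σxᵢ = 50, n = 7.
Posterior ∝ λ^8e^(−2λ) · λ^50e^(−7λ) = λ^58e^(−9λ), i.e. Gamma(shape=59, rate=9).
The mode of a Gamma(a, b) with a ≥ 1 (shape–rate) is (a−1)/b = 58/9 ≈ 6.44.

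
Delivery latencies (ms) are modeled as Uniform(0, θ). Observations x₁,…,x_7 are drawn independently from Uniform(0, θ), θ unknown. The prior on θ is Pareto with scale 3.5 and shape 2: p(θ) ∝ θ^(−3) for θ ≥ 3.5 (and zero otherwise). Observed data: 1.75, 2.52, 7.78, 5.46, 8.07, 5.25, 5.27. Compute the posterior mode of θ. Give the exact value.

The Uniform(0, θ) likelihood is θ^(−n) for θ ≥ max(xᵢ), zero otherwise. Here max(xᵢ) = 8.07.
Posterior ∝ θ^(−3) · θ^(−7) = θ^(−10) on θ ≥ max(3.5, 8.07) = 8.07.
This density is strictly decreasing in θ, so the posterior mode lies at the lower boundary of the support.

θ̂_MAP = 8.07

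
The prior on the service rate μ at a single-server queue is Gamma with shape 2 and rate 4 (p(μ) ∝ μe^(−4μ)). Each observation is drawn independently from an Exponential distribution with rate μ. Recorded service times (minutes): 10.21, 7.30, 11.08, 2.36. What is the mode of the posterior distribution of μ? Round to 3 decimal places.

μ̂_MAP = 0.143

The Exponential(rate=μ) likelihood is ∝ μ^n e^(−μΣtᵢ). Here n = 4 and Σtᵢ = 10.21 + 7.30 + 11.08 + 2.36 = 30.95.
Posterior ∝ μe^(−4μ) · μ^4e^(−30.95μ) = μ^5e^(−34.95μ), i.e. Gamma(6, 34.95).
Mode = (a−1)/b = 5/34.95 ≈ 0.143.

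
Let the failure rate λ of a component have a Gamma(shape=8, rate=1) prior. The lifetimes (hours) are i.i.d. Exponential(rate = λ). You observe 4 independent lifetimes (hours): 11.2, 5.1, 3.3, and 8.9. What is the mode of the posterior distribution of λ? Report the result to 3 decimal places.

The Exponential(rate=λ) likelihood is ∝ λ^n e^(−λΣtᵢ). Here n = 4 and Σtᵢ = 11.2 + 5.1 + 3.3 + 8.9 = 28.5.
Posterior ∝ λ^7e^(−1λ) · λ^4e^(−28.5λ) = λ^11e^(−29.5λ), i.e. Gamma(12, 29.5).
Mode = (a−1)/b = 11/29.5 ≈ 0.373.

λ̂_MAP = 0.373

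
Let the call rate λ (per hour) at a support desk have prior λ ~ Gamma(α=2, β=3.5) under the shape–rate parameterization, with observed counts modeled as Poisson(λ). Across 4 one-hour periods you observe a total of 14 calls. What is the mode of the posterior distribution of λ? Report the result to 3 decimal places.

λ̂_MAP = 2.000

Σxᵢ = 14, n = 4.
Posterior ∝ λe^(−3.5λ) · λ^14e^(−4λ) = λ^15e^(−7.5λ), i.e. Gamma(shape=16, rate=7.5).
The mode of a Gamma(a, b) with a ≥ 1 (shape–rate) is (a−1)/b = 15/7.5 ≈ 2.000.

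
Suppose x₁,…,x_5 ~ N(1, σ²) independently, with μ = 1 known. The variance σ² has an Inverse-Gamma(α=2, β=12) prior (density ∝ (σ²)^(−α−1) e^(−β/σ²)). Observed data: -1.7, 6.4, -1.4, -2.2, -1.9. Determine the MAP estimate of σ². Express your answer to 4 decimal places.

Sum of squared deviations about the known mean: SS = (-1.7−1)² + (6.4−1)² + (-1.4−1)² + (-2.2−1)² + (-1.9−1)² = 60.86.
The Normal likelihood contributes (σ²)^(−n/2) exp(−SS/(2σ²)), so the posterior is Inverse-Gamma(α + n/2, β + SS/2) = Inverse-Gamma(4.5, 42.43).
The mode of Inverse-Gamma(a, b) is b/(a+1) = 42.43/5.5 ≈ 7.7145.

σ̂²_MAP = 7.7145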